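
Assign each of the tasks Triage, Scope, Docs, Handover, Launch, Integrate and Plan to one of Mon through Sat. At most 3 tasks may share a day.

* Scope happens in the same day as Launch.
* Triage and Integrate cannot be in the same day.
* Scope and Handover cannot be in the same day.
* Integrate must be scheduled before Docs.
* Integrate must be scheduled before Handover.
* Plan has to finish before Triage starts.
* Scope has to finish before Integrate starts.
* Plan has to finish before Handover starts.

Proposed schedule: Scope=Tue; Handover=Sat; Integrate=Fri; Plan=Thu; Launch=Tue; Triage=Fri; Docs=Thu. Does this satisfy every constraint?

Invalid. Triage and Integrate cannot be in the same day.

Scope happens in the same day as Launch — holds.
Scope and Handover cannot be in the same day — holds.
Plan has to finish before Triage starts — holds.
Integrate must be scheduled before Docs — violated.
Triage and Integrate cannot be in the same day — violated.
Plan has to finish before Handover starts — holds.
At most 3 tasks may share a day — holds.
Scope has to finish before Integrate starts — holds.
Integrate must be scheduled before Handover — holds.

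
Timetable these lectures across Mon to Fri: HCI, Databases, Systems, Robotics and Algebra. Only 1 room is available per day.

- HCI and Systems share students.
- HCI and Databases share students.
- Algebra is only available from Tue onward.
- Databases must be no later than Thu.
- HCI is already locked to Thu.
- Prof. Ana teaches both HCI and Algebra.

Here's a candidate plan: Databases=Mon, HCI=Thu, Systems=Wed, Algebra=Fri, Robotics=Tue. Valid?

Yes, all constraints hold

HCI is already locked to Thu — holds.
Prof. Ana teaches both HCI and Algebra — holds.
Only 1 room is available per day — holds.
HCI and Systems share students — holds.
HCI and Databases share students — holds.
Databases must be no later than Thu — holds.
Algebra is only available from Tue onward — holds.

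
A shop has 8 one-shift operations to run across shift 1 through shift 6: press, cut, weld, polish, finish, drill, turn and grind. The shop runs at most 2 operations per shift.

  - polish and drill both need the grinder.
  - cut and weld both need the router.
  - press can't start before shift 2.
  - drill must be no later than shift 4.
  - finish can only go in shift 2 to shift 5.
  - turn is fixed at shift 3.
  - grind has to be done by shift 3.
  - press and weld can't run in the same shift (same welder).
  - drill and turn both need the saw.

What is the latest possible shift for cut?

cut at shift 6 is achievable: polish=shift 4, turn=shift 3, finish=shift 2, press=shift 2, grind=shift 1, drill=shift 1, weld=shift 3, cut=shift 6.

shift 6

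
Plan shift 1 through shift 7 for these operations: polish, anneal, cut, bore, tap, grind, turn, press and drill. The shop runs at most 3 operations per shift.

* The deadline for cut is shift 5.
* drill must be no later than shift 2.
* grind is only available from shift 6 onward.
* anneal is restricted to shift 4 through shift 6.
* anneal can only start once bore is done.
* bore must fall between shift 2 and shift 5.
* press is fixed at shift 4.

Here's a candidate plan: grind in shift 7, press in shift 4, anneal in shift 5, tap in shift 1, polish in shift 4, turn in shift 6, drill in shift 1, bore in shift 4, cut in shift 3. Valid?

drill must be no later than shift 2 — holds.
anneal is restricted to shift 4 through shift 6 — holds.
anneal can only start once bore is done — holds.
press is fixed at shift 4 — holds.
The deadline for cut is shift 5 — holds.
bore must fall between shift 2 and shift 5 — holds.
The shop runs at most 3 operations per shift — holds.
grind is only available from shift 6 onward — holds.

Yes, all constraints hold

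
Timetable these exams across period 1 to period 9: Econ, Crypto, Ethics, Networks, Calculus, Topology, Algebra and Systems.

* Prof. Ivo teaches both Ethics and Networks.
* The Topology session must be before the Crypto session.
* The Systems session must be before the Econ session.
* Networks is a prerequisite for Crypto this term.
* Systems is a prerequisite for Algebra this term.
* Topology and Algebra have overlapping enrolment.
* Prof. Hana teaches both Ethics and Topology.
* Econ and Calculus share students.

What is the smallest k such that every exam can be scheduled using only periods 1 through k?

The precedence chain requires at least 2 distinct periods.
2 works (last occupied period: period 2): for example Econ in period 2, Calculus in period 1, Ethics in period 2, Systems in period 1, Crypto in period 2, Algebra in period 2, Topology in period 1, Networks in period 1.

2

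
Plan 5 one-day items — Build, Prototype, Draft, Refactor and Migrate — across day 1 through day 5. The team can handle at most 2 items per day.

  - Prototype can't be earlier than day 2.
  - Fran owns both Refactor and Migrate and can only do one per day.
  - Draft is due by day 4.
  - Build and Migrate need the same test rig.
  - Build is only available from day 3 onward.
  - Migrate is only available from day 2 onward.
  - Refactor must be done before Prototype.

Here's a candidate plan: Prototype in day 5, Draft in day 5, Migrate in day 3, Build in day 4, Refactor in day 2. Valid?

Build and Migrate need the same test rig — holds.
Build is only available from day 3 onward — holds.
Migrate is only available from day 2 onward — holds.
Prototype can't be earlier than day 2 — holds.
The team can handle at most 2 items per day — holds.
Fran owns both Refactor and Migrate and can only do one per day — holds.
Draft is due by day 4 — violated.
Refactor must be done before Prototype — holds.

Invalid. Draft is due by day 4.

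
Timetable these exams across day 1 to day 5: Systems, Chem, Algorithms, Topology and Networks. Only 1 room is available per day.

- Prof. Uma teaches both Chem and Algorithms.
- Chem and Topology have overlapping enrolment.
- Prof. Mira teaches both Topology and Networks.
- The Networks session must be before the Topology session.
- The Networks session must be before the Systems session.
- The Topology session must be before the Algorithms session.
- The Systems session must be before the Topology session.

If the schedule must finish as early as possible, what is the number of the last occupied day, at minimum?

5

The precedence chain requires at least 4 distinct days.
With at most 1 per day and 5 exams, at least 5 days are needed.
5 works (last occupied day: day 5): for example Topology=day 3, Networks=day 1, Algorithms=day 4, Chem=day 5, Systems=day 2.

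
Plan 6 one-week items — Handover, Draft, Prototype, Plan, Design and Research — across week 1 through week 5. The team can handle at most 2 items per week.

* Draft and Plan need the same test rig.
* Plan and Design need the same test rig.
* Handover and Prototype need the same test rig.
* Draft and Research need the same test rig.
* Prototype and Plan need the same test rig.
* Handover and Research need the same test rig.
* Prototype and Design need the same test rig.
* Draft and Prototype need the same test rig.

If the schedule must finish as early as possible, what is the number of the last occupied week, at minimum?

With at most 2 per week and 6 tasks, at least 3 weeks are needed.
3 works (last occupied week: week 3): for example Handover in week 1; Design in week 2; Plan in week 1; Draft in week 2; Research in week 3; Prototype in week 3.

week 3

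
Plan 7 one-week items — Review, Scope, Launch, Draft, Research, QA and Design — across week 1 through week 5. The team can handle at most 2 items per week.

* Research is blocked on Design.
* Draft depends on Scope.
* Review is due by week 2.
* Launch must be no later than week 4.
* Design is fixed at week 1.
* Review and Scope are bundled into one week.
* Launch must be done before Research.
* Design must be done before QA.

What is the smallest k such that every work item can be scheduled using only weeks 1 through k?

The precedence chain requires at least 2 distinct weeks.
With at most 2 per week and 7 work items, at least 4 weeks are needed.
4 works (last occupied week: week 4): for example Research=week 3; Design=week 1; QA=week 4; Draft=week 3; Scope=week 2; Launch=week 1; Review=week 2.

4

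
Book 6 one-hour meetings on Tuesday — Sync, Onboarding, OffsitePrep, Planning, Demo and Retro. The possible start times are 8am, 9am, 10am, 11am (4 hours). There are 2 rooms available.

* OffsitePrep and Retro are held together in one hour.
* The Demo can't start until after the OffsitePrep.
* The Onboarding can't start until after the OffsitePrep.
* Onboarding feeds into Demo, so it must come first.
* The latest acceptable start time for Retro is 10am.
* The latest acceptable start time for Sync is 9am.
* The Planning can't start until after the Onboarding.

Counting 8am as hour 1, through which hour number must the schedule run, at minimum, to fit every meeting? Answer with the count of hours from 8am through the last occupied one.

The precedence chain requires at least 3 distinct hours.
With at most 2 per hour and 6 meetings, at least 3 hours are needed.
3 works (last occupied hour: 10am): for example Planning -> 10am; Onboarding -> 9am; OffsitePrep -> 8am; Sync -> 9am; Retro -> 8am; Demo -> 10am.

3 hours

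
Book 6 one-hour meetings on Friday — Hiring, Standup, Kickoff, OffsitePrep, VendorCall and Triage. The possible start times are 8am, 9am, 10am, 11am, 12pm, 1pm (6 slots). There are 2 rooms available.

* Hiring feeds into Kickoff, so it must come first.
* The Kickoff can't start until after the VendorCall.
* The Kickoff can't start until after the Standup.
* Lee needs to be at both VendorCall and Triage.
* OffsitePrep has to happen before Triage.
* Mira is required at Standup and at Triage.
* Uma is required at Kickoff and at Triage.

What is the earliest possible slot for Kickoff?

Precedence pushes Kickoff to at least 9am.
Kickoff at 10am is achievable: Standup -> 8am, Kickoff -> 10am, VendorCall -> 9am, OffsitePrep -> 9am, Hiring -> 8am, Triage -> 11am.
Nothing earlier works — the conflict and capacity constraints rule out every slot before 10am.

10am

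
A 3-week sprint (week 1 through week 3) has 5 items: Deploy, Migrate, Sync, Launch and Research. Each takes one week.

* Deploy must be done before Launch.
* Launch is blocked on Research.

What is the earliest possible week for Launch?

Precedence pushes Launch to at least week 2.
Launch at week 2 is achievable: Launch -> week 2, Sync -> week 1, Migrate -> week 1, Research -> week 1, Deploy -> week 1.

week 2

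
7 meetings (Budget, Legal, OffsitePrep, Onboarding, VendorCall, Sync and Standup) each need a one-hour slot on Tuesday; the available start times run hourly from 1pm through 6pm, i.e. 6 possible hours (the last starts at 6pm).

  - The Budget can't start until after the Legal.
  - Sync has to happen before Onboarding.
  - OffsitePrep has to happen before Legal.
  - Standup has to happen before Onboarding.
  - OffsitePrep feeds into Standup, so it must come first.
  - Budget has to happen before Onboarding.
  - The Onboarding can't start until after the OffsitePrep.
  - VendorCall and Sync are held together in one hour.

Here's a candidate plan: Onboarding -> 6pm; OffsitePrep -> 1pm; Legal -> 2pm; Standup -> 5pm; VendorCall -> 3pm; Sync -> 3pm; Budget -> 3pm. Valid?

Standup has to happen before Onboarding — holds.
Budget has to happen before Onboarding — holds.
OffsitePrep has to happen before Legal — holds.
The Budget can't start until after the Legal — holds.
The Onboarding can't start until after the OffsitePrep — holds.
OffsitePrep feeds into Standup, so it must come first — holds.
Sync has to happen before Onboarding — holds.
VendorCall and Sync are held together in one hour — holds.

Yes, all constraints hold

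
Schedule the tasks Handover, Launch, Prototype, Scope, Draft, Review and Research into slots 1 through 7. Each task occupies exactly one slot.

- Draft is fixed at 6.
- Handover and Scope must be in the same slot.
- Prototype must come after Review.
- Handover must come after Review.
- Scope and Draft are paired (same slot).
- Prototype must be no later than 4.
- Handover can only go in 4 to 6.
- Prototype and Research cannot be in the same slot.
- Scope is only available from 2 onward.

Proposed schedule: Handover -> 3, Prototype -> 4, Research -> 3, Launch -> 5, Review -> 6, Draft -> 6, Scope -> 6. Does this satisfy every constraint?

No. Handover must come after Review is not satisfied.

Draft is fixed at 6 — holds.
Prototype must be no later than 4 — holds.
Prototype and Research cannot be in the same slot — holds.
Handover must come after Review — violated.
Scope is only available from 2 onward — holds.
Scope and Draft are paired (same slot) — holds.
Prototype must come after Review — violated.
Handover and Scope must be in the same slot — violated.
Handover can only go in 4 to 6 — violated.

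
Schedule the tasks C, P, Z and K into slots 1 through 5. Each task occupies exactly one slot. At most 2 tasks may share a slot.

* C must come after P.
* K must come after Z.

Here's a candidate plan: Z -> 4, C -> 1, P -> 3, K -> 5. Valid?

Invalid. C must come after P.

K must come after Z — holds.
At most 2 tasks may share a slot — holds.
C must come after P — violated.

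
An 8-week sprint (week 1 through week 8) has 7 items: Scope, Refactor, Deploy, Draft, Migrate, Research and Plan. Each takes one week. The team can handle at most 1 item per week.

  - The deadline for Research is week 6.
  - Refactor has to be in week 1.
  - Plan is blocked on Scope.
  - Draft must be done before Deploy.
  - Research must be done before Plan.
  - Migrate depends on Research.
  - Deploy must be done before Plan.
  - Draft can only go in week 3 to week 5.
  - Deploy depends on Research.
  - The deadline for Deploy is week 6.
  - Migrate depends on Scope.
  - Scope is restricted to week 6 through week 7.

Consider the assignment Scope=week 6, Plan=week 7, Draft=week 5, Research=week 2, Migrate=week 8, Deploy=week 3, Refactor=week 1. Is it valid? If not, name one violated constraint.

Invalid. Draft must be done before Deploy.

The team can handle at most 1 item per week — holds.
Deploy must be done before Plan — holds.
Migrate depends on Research — holds.
Scope is restricted to week 6 through week 7 — holds.
The deadline for Deploy is week 6 — holds.
Draft can only go in week 3 to week 5 — holds.
Draft must be done before Deploy — violated.
Migrate depends on Scope — holds.
Deploy depends on Research — holds.
The deadline for Research is week 6 — holds.
Refactor has to be in week 1 — holds.
Plan is blocked on Scope — holds.
Research must be done before Plan — holds.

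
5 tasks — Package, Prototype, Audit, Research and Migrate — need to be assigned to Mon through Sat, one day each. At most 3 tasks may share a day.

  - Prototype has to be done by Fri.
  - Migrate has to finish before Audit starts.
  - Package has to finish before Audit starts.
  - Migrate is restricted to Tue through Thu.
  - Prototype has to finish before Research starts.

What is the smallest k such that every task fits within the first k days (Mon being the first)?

3

The precedence chain requires at least 2 distinct days.
With at most 3 per day and 5 tasks, at least 2 days are needed.
Propagating the time windows through the other constraints, Audit can't land before Wed — that is day 3 counting from Mon — so the schedule must run through at least 3 days.
3 works (last occupied day: Wed): for example Audit -> Wed, Package -> Mon, Migrate -> Tue, Research -> Tue, Prototype -> Mon.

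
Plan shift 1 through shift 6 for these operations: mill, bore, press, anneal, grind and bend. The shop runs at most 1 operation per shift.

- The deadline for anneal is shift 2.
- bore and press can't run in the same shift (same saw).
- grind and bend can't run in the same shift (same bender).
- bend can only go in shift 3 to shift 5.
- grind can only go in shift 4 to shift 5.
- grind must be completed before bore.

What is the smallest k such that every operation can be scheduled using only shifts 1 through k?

The precedence chain requires at least 2 distinct shifts.
With at most 1 per shift and 6 operations, at least 6 shifts are needed.
Propagating the time windows through the other constraints, bore can't land before shift 5, so the schedule must run through at least shift 5.
6 works (last occupied shift: shift 6): for example grind in shift 4, mill in shift 2, bore in shift 5, press in shift 6, bend in shift 3, anneal in shift 1.

6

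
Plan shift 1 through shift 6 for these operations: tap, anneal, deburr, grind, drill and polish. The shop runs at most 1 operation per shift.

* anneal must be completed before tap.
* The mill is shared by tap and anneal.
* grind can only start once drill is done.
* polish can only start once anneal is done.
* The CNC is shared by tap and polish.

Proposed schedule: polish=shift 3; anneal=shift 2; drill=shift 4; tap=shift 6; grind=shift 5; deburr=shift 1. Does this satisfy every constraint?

Yes, all constraints hold

grind can only start once drill is done — holds.
The CNC is shared by tap and polish — holds.
polish can only start once anneal is done — holds.
anneal must be completed before tap — holds.
The shop runs at most 1 operation per shift — holds.
The mill is shared by tap and anneal — holds.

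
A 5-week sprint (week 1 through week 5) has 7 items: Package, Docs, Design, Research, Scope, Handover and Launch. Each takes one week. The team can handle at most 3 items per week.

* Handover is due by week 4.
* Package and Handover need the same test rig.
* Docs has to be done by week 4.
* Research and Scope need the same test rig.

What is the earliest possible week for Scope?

Scope at week 1 is achievable: Research -> week 2, Design -> week 2, Handover -> week 1, Package -> week 2, Scope -> week 1, Docs -> week 1, Launch -> week 3.

week 1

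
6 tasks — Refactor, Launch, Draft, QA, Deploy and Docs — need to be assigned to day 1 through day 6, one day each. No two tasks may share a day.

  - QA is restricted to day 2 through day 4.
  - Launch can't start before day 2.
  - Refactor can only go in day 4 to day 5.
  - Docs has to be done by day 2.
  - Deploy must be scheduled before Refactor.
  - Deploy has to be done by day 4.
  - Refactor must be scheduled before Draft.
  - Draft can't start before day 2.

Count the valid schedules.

14

Splitting on Refactor: it can be day 4 (6), day 5 (8). Listing each branch's schedules as (Launch, Draft, QA, Deploy, Docs) by day number:
Refactor=day 4: (5,6,2,3,1) (5,6,3,1,2) (5,6,3,2,1) (6,5,2,3,1) (6,5,3,1,2) (6,5,3,2,1) — 6.
Refactor=day 5: (2,6,3,4,1) (2,6,4,3,1) (3,6,2,4,1) (3,6,4,1,2) (3,6,4,2,1) (4,6,2,3,1) (4,6,3,1,2) (4,6,3,2,1) — 8.
Summing: 6 + 8 = 14.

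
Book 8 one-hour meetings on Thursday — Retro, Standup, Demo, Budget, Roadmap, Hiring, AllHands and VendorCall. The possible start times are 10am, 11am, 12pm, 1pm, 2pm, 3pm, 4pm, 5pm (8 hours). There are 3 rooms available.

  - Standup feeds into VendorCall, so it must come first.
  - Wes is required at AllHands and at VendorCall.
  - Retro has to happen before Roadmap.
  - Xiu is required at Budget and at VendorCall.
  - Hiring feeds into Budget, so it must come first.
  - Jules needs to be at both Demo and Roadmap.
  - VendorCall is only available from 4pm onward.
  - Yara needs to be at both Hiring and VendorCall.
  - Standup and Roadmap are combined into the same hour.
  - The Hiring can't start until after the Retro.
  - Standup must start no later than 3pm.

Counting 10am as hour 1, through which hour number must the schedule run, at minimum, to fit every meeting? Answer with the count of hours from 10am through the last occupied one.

7 hours

The precedence chain requires at least 3 distinct hours.
With at most 3 per hour and 8 meetings, at least 3 hours are needed.
VendorCall can't be placed before 4pm — that is hour 7 counting from 10am — so the schedule must run through at least 7 hours.
7 works (last occupied hour: 4pm): for example Hiring=11am; Retro=10am; VendorCall=4pm; AllHands=10am; Budget=12pm; Demo=10am; Standup=11am; Roadmap=11am.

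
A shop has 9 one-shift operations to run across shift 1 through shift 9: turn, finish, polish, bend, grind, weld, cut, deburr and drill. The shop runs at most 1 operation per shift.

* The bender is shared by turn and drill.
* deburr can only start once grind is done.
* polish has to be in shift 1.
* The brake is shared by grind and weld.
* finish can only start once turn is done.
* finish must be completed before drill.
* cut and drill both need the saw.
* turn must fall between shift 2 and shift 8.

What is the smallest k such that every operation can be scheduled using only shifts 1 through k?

9

The precedence chain requires at least 3 distinct shifts.
With at most 1 per shift and 9 operations, at least 9 shifts are needed.
Propagating the time windows through the other constraints, drill can't land before shift 4, so the schedule must run through at least shift 4.
9 works (last occupied shift: shift 9): for example weld -> shift 8; finish -> shift 3; grind -> shift 4; polish -> shift 1; deburr -> shift 5; cut -> shift 9; drill -> shift 6; turn -> shift 2; bend -> shift 7.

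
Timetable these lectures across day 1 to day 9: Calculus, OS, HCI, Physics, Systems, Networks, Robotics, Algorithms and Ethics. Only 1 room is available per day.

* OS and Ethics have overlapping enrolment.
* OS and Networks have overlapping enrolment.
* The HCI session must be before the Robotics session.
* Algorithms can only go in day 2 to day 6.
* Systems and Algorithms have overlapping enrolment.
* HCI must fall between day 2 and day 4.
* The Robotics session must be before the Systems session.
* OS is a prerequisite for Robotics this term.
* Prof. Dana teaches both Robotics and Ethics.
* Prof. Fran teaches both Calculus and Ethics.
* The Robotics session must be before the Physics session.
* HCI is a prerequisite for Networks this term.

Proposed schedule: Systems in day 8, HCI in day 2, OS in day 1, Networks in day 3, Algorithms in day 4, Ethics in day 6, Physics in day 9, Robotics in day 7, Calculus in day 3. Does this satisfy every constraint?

No. Only 1 room is available per day is not satisfied.

The HCI session must be before the Robotics session — holds.
OS is a prerequisite for Robotics this term — holds.
Algorithms can only go in day 2 to day 6 — holds.
The Robotics session must be before the Systems session — holds.
HCI is a prerequisite for Networks this term — holds.
Systems and Algorithms have overlapping enrolment — holds.
HCI must fall between day 2 and day 4 — holds.
Prof. Dana teaches both Robotics and Ethics — holds.
OS and Networks have overlapping enrolment — holds.
The Robotics session must be before the Physics session — holds.
Prof. Fran teaches both Calculus and Ethics — holds.
OS and Ethics have overlapping enrolment — holds.
Only 1 room is available per day — violated.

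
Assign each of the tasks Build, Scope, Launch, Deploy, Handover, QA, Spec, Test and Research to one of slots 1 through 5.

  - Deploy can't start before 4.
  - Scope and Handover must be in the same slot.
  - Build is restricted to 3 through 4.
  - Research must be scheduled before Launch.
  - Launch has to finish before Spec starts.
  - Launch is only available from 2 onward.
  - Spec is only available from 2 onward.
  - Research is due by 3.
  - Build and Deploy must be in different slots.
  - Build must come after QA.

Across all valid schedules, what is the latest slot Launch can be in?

Launch is available from 2; downstream work caps Launch at 4.
Launch at 4 is achievable: Research=1, Deploy=4, Handover=1, Build=3, Test=1, QA=1, Launch=4, Scope=1, Spec=5.

4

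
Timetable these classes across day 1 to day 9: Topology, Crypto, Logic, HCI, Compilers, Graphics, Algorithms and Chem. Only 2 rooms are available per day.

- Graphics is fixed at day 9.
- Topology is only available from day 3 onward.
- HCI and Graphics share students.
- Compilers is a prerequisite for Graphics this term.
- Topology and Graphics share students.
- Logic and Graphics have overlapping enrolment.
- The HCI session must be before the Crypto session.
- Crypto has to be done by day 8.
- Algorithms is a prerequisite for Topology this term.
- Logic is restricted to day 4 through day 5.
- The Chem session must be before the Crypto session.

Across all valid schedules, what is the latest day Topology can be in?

Topology is available from day 3.
Topology at day 8 is achievable: Crypto=day 2; HCI=day 1; Logic=day 4; Compilers=day 2; Graphics=day 9; Chem=day 1; Topology=day 8; Algorithms=day 3.
Nothing later works — the conflict and capacity constraints rule out every day after day 8.

day 8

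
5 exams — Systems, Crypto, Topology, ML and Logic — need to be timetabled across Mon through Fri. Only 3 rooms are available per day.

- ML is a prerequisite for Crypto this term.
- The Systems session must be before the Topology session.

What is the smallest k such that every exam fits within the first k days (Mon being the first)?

The precedence chain requires at least 2 distinct days.
With at most 3 per day and 5 exams, at least 2 days are needed.
2 works (last occupied day: Tue): for example Crypto -> Tue; ML -> Mon; Logic -> Mon; Systems -> Mon; Topology -> Tue.

2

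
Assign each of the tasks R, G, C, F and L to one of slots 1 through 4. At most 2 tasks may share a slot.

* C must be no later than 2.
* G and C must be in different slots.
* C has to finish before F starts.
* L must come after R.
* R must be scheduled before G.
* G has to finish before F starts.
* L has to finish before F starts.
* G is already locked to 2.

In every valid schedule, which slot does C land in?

C's window is 1–2.
G is fixed at 2, and C can't share a slot with G.
So C must be 1.

1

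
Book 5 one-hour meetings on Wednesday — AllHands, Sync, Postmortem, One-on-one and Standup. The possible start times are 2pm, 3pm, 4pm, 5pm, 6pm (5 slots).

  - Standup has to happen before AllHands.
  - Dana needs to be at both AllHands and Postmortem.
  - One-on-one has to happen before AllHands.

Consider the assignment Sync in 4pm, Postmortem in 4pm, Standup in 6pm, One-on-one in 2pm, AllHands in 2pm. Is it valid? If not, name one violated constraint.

No — it violates: Standup has to happen before AllHands

Dana needs to be at both AllHands and Postmortem — holds.
Standup has to happen before AllHands — violated.
One-on-one has to happen before AllHands — violated.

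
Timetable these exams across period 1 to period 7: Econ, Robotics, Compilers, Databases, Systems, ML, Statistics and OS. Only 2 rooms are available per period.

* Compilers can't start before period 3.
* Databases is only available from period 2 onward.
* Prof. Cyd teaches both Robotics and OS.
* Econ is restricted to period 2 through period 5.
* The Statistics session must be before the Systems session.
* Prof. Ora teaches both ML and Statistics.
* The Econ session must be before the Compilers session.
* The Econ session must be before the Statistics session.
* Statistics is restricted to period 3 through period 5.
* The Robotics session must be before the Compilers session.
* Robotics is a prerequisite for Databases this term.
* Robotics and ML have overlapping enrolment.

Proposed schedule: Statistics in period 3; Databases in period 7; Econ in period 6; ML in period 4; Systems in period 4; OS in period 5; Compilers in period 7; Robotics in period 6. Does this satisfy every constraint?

No. Econ is restricted to period 2 through period 5 is not satisfied.

Prof. Cyd teaches both Robotics and OS — holds.
Robotics and ML have overlapping enrolment — holds.
Prof. Ora teaches both ML and Statistics — holds.
The Econ session must be before the Statistics session — violated.
Econ is restricted to period 2 through period 5 — violated.
The Statistics session must be before the Systems session — holds.
Only 2 rooms are available per period — holds.
The Econ session must be before the Compilers session — holds.
Compilers can't start before period 3 — holds.
The Robotics session must be before the Compilers session — holds.
Robotics is a prerequisite for Databases this term — holds.
Statistics is restricted to period 3 through period 5 — holds.
Databases is only available from period 2 onward — holds.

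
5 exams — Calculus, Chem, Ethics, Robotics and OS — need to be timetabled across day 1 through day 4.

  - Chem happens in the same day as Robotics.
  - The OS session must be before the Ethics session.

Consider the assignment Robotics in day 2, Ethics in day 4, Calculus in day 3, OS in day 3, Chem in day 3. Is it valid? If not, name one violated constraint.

No — it violates: Chem happens in the same day as Robotics

The OS session must be before the Ethics session — holds.
Chem happens in the same day as Robotics — violated.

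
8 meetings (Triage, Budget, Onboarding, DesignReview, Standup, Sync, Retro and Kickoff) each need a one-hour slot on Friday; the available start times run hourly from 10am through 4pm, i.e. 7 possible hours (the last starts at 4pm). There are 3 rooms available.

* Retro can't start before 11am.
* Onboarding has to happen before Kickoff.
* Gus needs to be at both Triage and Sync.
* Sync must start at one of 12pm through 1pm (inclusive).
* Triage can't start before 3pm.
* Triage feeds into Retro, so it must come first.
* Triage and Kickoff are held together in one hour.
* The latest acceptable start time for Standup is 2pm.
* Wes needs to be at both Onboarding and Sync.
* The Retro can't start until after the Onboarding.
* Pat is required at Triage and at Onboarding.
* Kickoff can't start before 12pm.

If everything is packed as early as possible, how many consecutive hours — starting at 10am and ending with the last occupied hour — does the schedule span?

7

The precedence chain requires at least 3 distinct hours.
With at most 3 per hour and 8 meetings, at least 3 hours are needed.
Propagating the time windows through the other constraints, Retro can't land before 4pm — that is hour 7 counting from 10am — so the schedule must run through at least 7 hours.
7 works (last occupied hour: 4pm): for example Budget in 10am, Onboarding in 10am, Retro in 4pm, DesignReview in 11am, Standup in 10am, Sync in 12pm, Triage in 3pm, Kickoff in 3pm.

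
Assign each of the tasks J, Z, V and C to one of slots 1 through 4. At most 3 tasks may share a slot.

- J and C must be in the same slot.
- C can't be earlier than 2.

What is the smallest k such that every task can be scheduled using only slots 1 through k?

With at most 3 per slot and 4 tasks, at least 2 slots are needed.
C can't be placed before 2, so the schedule must run through at least slot 2.
2 works (last occupied slot: 2): for example V=1, C=2, Z=1, J=2.

2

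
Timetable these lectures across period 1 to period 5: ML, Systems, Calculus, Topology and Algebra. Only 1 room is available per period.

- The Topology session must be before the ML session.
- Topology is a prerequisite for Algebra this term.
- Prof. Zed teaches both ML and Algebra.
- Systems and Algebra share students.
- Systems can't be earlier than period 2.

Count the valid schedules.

32

Splitting on ML: it can be period 2 (6), period 3 (8), period 4 (9), period 5 (9). Listing each branch's schedules as (Systems, Calculus, Topology, Algebra) by period number:
ML=period 2: (3,4,1,5) (3,5,1,4) (4,3,1,5) (4,5,1,3) (5,3,1,4) (5,4,1,3) — 6.
ML=period 3: (2,4,1,5) (2,5,1,4) (4,1,2,5) (4,2,1,5) (4,5,1,2) (5,1,2,4) (5,2,1,4) (5,4,1,2) — 8.
ML=period 4: (2,1,3,5) (2,3,1,5) (2,5,1,3) (3,1,2,5) (3,2,1,5) (3,5,1,2) (5,1,2,3) (5,2,1,3) (5,3,1,2) — 9.
ML=period 5: (2,1,3,4) (2,3,1,4) (2,4,1,3) (3,1,2,4) (3,2,1,4) (3,4,1,2) (4,1,2,3) (4,2,1,3) (4,3,1,2) — 9.
Summing: 6 + 8 + 9 + 9 = 32.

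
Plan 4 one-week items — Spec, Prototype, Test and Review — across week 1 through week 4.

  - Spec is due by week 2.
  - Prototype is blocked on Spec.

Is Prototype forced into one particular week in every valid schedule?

Prototype can be week 2 (e.g. Review -> week 1; Spec -> week 1; Test -> week 1; Prototype -> week 2) or week 3 (e.g. Review=week 1, Spec=week 1, Test=week 1, Prototype=week 3).

No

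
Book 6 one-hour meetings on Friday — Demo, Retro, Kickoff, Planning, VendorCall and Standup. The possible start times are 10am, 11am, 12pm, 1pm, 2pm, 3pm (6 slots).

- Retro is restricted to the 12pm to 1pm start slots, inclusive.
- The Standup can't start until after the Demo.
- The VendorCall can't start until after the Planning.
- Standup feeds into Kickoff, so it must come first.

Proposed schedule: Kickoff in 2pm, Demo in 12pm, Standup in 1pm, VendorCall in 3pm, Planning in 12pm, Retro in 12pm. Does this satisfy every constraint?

Valid

The VendorCall can't start until after the Planning — holds.
The Standup can't start until after the Demo — holds.
Retro is restricted to the 12pm to 1pm start slots, inclusive — holds.
Standup feeds into Kickoff, so it must come first — holds.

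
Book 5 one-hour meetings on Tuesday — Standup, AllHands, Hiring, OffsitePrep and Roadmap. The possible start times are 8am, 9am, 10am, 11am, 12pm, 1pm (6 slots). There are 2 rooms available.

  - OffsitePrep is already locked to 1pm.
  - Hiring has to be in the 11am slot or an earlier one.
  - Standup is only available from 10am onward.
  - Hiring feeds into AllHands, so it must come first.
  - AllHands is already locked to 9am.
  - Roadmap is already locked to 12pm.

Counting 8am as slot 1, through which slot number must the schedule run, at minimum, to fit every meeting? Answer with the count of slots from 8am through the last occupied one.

The precedence chain requires at least 2 distinct slots.
With at most 2 per slot and 5 meetings, at least 3 slots are needed.
OffsitePrep can't be placed before 1pm — that is slot 6 counting from 8am — so the schedule must run through at least 6 slots.
6 works (last occupied slot: 1pm): for example Standup -> 10am, Hiring -> 8am, AllHands -> 9am, Roadmap -> 12pm, OffsitePrep -> 1pm.

6 slots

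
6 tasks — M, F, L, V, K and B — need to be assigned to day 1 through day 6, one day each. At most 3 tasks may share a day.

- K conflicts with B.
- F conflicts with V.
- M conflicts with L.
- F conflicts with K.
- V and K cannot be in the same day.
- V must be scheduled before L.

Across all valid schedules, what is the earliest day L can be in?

day 2

Precedence pushes L to at least day 2.
L at day 2 is achievable: B -> day 1, F -> day 2, K -> day 3, M -> day 1, L -> day 2, V -> day 1.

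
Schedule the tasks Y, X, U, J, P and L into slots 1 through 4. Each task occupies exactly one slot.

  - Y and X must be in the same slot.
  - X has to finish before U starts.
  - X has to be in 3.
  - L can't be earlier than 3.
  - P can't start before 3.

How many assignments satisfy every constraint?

16

Splitting on J: it can be 1 (4), 2 (4), 3 (4), 4 (4). Listing each branch's schedules as (Y, X, U, P, L):
J=1: (3,3,4,3,3) (3,3,4,3,4) (3,3,4,4,3) (3,3,4,4,4) — 4.
J=2: (3,3,4,3,3) (3,3,4,3,4) (3,3,4,4,3) (3,3,4,4,4) — 4.
J=3: (3,3,4,3,3) (3,3,4,3,4) (3,3,4,4,3) (3,3,4,4,4) — 4.
J=4: (3,3,4,3,3) (3,3,4,3,4) (3,3,4,4,3) (3,3,4,4,4) — 4.
Summing: 4 + 4 + 4 + 4 = 16.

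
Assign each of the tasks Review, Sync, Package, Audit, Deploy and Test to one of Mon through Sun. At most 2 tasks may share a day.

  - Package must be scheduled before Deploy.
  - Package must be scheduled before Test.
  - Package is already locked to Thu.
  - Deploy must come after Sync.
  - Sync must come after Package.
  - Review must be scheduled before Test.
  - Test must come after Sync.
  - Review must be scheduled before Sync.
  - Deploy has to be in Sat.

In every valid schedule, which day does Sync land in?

Fri

Package is fixed at Thu and must come before Sync, so Sync is at least Fri.
Deploy is fixed at Sat and must come after Sync, so Sync is at most Fri.
So Sync must be Fri.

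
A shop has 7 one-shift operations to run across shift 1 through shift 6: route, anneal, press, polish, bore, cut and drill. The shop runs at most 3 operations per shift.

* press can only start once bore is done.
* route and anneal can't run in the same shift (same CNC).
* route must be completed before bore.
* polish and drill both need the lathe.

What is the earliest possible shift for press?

shift 3

Precedence pushes press to at least shift 3.
press at shift 3 is achievable: anneal in shift 2; press in shift 3; cut in shift 1; bore in shift 2; polish in shift 1; drill in shift 2; route in shift 1.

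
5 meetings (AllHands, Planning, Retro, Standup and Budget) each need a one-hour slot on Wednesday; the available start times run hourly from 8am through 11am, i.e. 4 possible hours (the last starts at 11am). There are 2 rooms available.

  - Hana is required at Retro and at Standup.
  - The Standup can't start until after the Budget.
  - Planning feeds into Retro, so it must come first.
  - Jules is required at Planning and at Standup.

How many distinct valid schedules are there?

Splitting on AllHands: it can be 8am (12), 9am (14), 10am (16), 11am (18). Listing each branch's schedules as (Planning, Retro, Standup, Budget):
AllHands=8am: (8am,9am,10am,9am) (8am,9am,11am,9am) (8am,9am,11am,10am) (8am,10am,11am,9am) (8am,10am,11am,10am) (8am,11am,10am,9am) (9am,10am,11am,8am) (9am,10am,11am,9am) (9am,10am,11am,10am) (9am,11am,10am,8am) (9am,11am,10am,9am) (10am,11am,9am,8am) — 12.
AllHands=9am: (8am,9am,10am,8am) (8am,9am,11am,8am) (8am,9am,11am,10am) (8am,10am,9am,8am) (8am,10am,11am,8am) (8am,10am,11am,9am) (8am,10am,11am,10am) (8am,11am,9am,8am) (8am,11am,10am,8am) (8am,11am,10am,9am) (9am,10am,11am,8am) (9am,10am,11am,10am) (9am,11am,10am,8am) (10am,11am,9am,8am) — 14.
AllHands=10am: (8am,9am,10am,8am) (8am,9am,10am,9am) (8am,9am,11am,8am) (8am,9am,11am,9am) (8am,9am,11am,10am) (8am,10am,9am,8am) (8am,10am,11am,8am) (8am,10am,11am,9am) (8am,11am,9am,8am) (8am,11am,10am,8am) (8am,11am,10am,9am) (9am,10am,11am,8am) (9am,10am,11am,9am) (9am,11am,10am,8am) (9am,11am,10am,9am) (10am,11am,9am,8am) — 16.
AllHands=11am: (8am,9am,10am,8am) (8am,9am,10am,9am) (8am,9am,11am,8am) (8am,9am,11am,9am) (8am,9am,11am,10am) (8am,10am,9am,8am) (8am,10am,11am,8am) (8am,10am,11am,9am) (8am,10am,11am,10am) (8am,11am,9am,8am) (8am,11am,10am,8am) (8am,11am,10am,9am) (9am,10am,11am,8am) (9am,10am,11am,9am) (9am,10am,11am,10am) (9am,11am,10am,8am) (9am,11am,10am,9am) (10am,11am,9am,8am) — 18.
Summing: 12 + 14 + 16 + 18 = 60.

60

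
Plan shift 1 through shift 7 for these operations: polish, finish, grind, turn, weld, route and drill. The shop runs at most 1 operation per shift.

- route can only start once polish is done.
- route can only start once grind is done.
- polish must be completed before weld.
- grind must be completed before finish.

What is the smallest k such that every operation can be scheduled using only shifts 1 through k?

7 shifts

The precedence chain requires at least 2 distinct shifts.
With at most 1 per shift and 7 operations, at least 7 shifts are needed.
7 works (last occupied shift: shift 7): for example drill in shift 7, route in shift 3, weld in shift 5, grind in shift 2, finish in shift 4, polish in shift 1, turn in shift 6.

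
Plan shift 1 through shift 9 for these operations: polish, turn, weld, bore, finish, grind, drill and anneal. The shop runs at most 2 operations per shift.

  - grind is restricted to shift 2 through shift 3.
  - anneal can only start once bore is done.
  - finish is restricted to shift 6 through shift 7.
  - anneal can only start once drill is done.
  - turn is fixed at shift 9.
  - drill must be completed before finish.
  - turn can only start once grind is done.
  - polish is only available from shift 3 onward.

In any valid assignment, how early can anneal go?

Precedence pushes anneal to at least shift 2.
anneal at shift 2 is achievable: polish=shift 3, bore=shift 1, anneal=shift 2, weld=shift 3, turn=shift 9, drill=shift 1, finish=shift 6, grind=shift 2.

shift 2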